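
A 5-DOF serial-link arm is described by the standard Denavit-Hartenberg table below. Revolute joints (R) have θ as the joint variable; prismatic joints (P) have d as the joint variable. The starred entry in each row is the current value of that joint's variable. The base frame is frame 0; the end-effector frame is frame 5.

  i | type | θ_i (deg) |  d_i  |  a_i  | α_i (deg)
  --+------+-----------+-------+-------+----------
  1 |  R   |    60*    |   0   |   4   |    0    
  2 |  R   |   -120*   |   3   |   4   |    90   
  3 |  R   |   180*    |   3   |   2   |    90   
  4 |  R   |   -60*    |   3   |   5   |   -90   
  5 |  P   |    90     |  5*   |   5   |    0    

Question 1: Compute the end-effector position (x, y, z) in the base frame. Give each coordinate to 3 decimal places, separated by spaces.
-1.428 7.062 1.000

after link 1: o_1 = (2.0000, 3.4641, 0.0000)
after link 2: o_2 = (4.0000, 0.0000, 3.0000)
after link 3: o_3 = (0.4019, 0.2321, 3.0000)
after link 4: o_4 = (2.9019, 4.5622, 6.0000)
after link 5: o_5 = (-1.4282, 7.0622, 1.0000)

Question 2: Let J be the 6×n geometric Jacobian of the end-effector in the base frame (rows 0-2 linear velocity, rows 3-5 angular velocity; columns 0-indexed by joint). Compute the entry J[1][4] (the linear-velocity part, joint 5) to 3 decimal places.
prismatic axis z_4 = (-0.8660,0.5000,0.0000)
J_v[:, 4] = z_4; J_ω[:, 4] = (0,0,0)
entry J[1][4] = 0.5000

0.500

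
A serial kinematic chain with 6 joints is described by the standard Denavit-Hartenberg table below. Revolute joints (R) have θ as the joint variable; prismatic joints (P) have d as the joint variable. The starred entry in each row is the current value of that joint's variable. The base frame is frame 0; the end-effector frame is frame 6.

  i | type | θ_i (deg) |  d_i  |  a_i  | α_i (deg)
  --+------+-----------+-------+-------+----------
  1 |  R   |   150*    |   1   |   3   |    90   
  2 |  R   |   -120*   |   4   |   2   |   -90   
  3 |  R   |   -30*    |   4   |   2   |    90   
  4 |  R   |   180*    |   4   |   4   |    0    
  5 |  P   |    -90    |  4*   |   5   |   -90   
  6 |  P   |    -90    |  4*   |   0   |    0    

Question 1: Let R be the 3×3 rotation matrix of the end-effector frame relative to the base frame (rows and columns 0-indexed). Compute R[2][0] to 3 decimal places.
End-effector x-axis (col 0 of R) = (0.2165,0.8750,0.4330)
R[2][0] = 0.4330

0.433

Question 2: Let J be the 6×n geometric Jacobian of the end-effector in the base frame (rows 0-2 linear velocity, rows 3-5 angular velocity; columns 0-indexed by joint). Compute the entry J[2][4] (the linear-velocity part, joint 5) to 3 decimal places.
prismatic axis z_4 = (0.2165,0.8750,0.4330)
J_v[:, 4] = z_4; J_ω[:, 4] = (0,0,0)
entry J[2][4] = 0.4330

0.433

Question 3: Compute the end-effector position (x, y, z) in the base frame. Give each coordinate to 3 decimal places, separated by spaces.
after link 1: o_1 = (-2.5981, 1.5000, 1.0000)
after link 2: o_2 = (0.2679, 4.4641, -0.7321)
after link 3: o_3 = (-1.4821, 6.6292, -4.2321)
after link 4: o_4 = (-3.1160, 9.2631, 0.5000)
after link 5: o_5 = (-6.0000, 14.9282, -0.2679)
after link 6: o_6 = (-8.5000, 14.0622, 2.7321)

-8.500 14.062 2.732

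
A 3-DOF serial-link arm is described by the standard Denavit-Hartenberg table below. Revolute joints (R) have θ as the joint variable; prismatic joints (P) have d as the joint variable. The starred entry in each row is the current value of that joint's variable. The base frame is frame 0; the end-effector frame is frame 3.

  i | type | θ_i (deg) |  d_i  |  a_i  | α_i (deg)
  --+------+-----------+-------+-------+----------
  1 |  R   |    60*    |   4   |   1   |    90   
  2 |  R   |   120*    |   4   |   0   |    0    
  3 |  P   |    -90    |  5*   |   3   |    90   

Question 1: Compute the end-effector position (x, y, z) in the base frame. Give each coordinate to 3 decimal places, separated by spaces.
after link 1: o_1 = (0.5000, 0.8660, 4.0000)
after link 2: o_2 = (3.9641, -1.1340, 4.0000)
after link 3: o_3 = (9.5933, -1.3840, 5.5000)

9.593 -1.384 5.500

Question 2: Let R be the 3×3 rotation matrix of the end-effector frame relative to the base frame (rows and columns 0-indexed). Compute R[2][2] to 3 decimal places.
End-effector z-axis (col 2 of R) = (0.2500,0.4330,-0.8660)
R[2][2] = -0.8660

-0.866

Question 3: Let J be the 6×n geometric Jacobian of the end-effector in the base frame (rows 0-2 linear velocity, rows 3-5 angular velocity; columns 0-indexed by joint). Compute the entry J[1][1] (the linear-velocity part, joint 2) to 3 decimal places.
axis z_1 = (0.8660,-0.5000,0.0000); lever o_n−o_1 = (9.0933,-2.2500,1.5000)
cross product → J_v[:, 1] = (-0.7500,-1.2990,2.5981)
J_ω[:, 1] = z_1
entry J[1][1] = -1.2990

-1.299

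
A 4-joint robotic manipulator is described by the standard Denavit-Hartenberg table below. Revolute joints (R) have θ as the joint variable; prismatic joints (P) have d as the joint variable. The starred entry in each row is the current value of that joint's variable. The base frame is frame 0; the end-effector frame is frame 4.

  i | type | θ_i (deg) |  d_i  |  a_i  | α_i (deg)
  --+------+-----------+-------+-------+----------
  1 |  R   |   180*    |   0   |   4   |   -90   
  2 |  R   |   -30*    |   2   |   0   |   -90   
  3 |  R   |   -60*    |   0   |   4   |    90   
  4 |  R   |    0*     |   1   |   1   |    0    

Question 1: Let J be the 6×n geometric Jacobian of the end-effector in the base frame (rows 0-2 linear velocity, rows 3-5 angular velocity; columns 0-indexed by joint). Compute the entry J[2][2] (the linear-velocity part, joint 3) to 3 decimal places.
axis z_2 = (-0.5000,-0.0000,-0.8660); lever o_n−o_2 = (-1.4151,-4.8301,0.8170)
cross product → J_v[:, 2] = (-4.1830,1.6340,2.4151)
J_ω[:, 2] = z_2
entry J[2][2] = 2.4151

2.415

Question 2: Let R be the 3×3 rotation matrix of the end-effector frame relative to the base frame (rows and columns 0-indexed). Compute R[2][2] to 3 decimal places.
End-effector z-axis (col 2 of R) = (0.7500,-0.5000,-0.4330)
R[2][2] = -0.4330

-0.433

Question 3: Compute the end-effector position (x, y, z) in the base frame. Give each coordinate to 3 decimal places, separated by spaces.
after link 1: o_1 = (-4.0000, 0.0000, 0.0000)
after link 2: o_2 = (-4.0000, -2.0000, 0.0000)
after link 3: o_3 = (-5.7321, -5.4641, 1.0000)
after link 4: o_4 = (-5.4151, -6.8301, 0.8170)

-5.415 -6.830 0.817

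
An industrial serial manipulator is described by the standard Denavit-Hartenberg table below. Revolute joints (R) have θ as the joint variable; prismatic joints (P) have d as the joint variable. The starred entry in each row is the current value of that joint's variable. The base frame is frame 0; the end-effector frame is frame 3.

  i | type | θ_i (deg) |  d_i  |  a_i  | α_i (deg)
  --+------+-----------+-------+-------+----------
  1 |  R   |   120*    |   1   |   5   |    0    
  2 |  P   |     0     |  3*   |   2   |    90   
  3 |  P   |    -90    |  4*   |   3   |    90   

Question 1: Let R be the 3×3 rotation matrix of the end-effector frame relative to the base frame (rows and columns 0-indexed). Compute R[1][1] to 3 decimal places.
End-effector y-axis (col 1 of R) = (0.8660,0.5000,0.0000)
R[1][1] = 0.5000

0.500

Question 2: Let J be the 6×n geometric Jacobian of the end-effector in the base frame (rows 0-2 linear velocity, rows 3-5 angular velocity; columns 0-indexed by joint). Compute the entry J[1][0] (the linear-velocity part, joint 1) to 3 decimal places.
-0.036

axis z_0 = ẑ; lever o_n−o_0 = (-0.0359,8.0622,1.0000)
cross product → J_v[:, 0] = (-8.0622,-0.0359,0.0000)
J_ω[:, 0] = z_0
entry J[1][0] = -0.0359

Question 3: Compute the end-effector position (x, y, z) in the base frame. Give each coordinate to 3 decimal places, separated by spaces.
after link 1: o_1 = (-2.5000, 4.3301, 1.0000)
after link 2: o_2 = (-3.5000, 6.0622, 4.0000)
after link 3: o_3 = (-0.0359, 8.0622, 1.0000)

-0.036 8.062 1.000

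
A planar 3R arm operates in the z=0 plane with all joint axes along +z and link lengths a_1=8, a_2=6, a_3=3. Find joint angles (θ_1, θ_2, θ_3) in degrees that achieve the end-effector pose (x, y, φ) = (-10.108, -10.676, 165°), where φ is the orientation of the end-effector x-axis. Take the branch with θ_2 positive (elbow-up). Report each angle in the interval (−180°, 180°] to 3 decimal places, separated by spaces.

-134.998 29.991 -89.993

wrist centre = target − a_3·(cos φ, sin φ) = (-7.2102, -11.4525)
cos θ_2 = (183.1461−8²−6²)/(2·8·6) = 0.8661; θ_2 = 29.9909° (elbow-up)
β = atan2(-11.4525,-7.2102) = -122.1936°; ψ = atan2(2.9992,13.1966) = 12.8040°
θ_1 = β − ψ = -134.9977°
θ_3 = φ − θ_1 − θ_2 = -89.9932° (wrapped to (-180°,180°])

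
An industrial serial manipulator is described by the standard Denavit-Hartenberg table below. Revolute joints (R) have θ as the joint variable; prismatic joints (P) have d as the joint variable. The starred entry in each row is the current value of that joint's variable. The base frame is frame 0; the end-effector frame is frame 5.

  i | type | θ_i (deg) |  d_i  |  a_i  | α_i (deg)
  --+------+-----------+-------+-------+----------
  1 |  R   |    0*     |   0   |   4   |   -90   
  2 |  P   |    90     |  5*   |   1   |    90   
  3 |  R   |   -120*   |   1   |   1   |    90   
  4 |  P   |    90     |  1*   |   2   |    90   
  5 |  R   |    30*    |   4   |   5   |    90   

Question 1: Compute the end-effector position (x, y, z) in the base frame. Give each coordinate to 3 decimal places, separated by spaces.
after link 1: o_1 = (4.0000, 0.0000, 0.0000)
after link 2: o_2 = (4.0000, 5.0000, -1.0000)
after link 3: o_3 = (5.0000, 4.1340, -0.5000)
after link 4: o_4 = (7.0000, 4.6340, 0.3660)
after link 5: o_5 = (11.3301, 2.4199, 4.5311)

11.330 2.420 4.531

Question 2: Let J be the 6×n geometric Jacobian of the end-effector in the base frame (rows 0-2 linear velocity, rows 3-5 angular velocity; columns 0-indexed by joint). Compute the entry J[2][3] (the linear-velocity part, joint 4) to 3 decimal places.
0.866

prismatic axis z_3 = (-0.0000,0.5000,0.8660)
J_v[:, 3] = z_3; J_ω[:, 3] = (0,0,0)
entry J[2][3] = 0.8660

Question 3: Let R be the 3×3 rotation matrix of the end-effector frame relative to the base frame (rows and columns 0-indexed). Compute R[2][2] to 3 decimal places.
-0.750

End-effector z-axis (col 2 of R) = (0.5000,-0.4330,-0.7500)
R[2][2] = -0.7500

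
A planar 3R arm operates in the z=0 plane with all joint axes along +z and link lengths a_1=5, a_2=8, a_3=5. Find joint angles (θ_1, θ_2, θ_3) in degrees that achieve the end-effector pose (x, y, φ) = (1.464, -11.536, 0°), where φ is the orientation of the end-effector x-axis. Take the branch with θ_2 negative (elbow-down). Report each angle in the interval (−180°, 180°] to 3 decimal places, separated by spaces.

-79.090 -44.986 124.076

wrist centre = target − a_3·(cos φ, sin φ) = (-3.5360, -11.5360)
cos θ_2 = (145.5826−5²−8²)/(2·5·8) = 0.7073; θ_2 = -44.9858° (elbow-down)
β = atan2(-11.5360,-3.5360) = -107.0413°; ψ = atan2(-5.6554,10.6583) = -27.9512°
θ_1 = β − ψ = -79.0901°
θ_3 = φ − θ_1 − θ_2 = 124.0759° (wrapped to (-180°,180°])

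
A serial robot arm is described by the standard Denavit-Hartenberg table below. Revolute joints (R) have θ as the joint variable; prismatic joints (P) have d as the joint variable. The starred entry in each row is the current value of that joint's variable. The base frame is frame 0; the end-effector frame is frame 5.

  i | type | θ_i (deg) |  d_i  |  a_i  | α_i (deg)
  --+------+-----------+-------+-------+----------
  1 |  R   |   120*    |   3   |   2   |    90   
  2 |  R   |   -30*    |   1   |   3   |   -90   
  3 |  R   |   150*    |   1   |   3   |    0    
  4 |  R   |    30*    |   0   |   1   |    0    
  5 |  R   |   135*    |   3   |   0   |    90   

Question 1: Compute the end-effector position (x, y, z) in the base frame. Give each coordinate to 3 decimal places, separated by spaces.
after link 1: o_1 = (-1.0000, 1.7321, 3.0000)
after link 2: o_2 = (-1.4330, 4.4821, 1.5000)
after link 3: o_3 = (-1.8571, 2.2165, 3.6651)
after link 4: o_4 = (-1.4240, 1.4665, 4.1651)
after link 5: o_5 = (-2.1740, 2.7655, 6.7631)

-2.174 2.766 6.763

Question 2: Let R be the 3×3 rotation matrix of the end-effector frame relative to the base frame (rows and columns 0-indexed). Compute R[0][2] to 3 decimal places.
End-effector z-axis (col 2 of R) = (0.9186,-0.1768,0.3536)
R[0][2] = 0.9186

0.919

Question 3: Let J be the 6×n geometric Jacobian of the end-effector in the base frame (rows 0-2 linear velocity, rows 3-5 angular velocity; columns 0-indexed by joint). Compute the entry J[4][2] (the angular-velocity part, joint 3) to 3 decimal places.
0.433

axis z_2 = (-0.2500,0.4330,0.8660); lever o_n−o_2 = (-0.7410,-1.7165,5.2631)
cross product → J_v[:, 2] = (3.7655,0.6740,0.7500)
J_ω[:, 2] = z_2
entry J[4][2] = 0.4330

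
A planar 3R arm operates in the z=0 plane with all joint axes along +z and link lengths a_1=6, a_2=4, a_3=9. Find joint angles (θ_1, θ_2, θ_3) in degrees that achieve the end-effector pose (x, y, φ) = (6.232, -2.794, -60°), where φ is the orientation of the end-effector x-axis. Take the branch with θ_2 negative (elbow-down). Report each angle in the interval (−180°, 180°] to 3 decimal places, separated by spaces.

111.788 -119.997 -51.791

wrist centre = target − a_3·(cos φ, sin φ) = (1.7320, 5.0002)
cos θ_2 = (28.0021−6²−4²)/(2·6·4) = -0.5000; θ_2 = -119.9971° (elbow-down)
β = atan2(5.0002,1.7320) = 70.8947°; ψ = atan2(-3.4642,4.0002) = -40.8930°
θ_1 = β − ψ = 111.7877°
θ_3 = φ − θ_1 − θ_2 = -51.7906° (wrapped to (-180°,180°])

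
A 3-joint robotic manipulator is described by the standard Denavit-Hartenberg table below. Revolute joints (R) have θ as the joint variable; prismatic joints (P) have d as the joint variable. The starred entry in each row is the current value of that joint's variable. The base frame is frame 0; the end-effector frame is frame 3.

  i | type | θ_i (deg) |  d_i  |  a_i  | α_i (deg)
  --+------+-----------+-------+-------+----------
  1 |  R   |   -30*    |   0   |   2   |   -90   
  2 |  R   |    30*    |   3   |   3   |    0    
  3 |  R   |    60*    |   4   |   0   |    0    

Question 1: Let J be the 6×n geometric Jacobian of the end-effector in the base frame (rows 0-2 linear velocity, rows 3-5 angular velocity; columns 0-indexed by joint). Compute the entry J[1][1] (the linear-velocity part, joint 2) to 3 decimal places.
0.750

axis z_1 = (0.5000,0.8660,0.0000); lever o_n−o_1 = (5.7500,4.7631,-1.5000)
cross product → J_v[:, 1] = (-1.2990,0.7500,-2.5981)
J_ω[:, 1] = z_1
entry J[1][1] = 0.7500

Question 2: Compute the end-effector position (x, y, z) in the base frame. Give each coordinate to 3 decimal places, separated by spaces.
7.482 3.763 -1.500

after link 1: o_1 = (1.7321, -1.0000, 0.0000)
after link 2: o_2 = (5.4821, 0.2990, -1.5000)
after link 3: o_3 = (7.4821, 3.7631, -1.5000)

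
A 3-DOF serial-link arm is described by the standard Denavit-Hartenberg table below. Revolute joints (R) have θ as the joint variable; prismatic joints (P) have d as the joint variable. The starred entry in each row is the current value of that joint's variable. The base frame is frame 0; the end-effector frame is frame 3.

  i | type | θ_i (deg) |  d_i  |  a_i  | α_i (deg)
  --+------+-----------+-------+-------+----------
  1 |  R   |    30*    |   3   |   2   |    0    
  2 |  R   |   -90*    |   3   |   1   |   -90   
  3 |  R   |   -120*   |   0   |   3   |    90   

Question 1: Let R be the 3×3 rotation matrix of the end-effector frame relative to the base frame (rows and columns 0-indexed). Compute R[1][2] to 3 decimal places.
0.750

End-effector z-axis (col 2 of R) = (-0.4330,0.7500,-0.5000)
R[1][2] = 0.7500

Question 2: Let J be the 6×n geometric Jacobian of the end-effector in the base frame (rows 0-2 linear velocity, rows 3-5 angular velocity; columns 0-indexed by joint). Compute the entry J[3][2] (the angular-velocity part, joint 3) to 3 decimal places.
axis z_2 = (0.8660,0.5000,0.0000); lever o_n−o_2 = (-0.7500,1.2990,2.5981)
cross product → J_v[:, 2] = (1.2990,-2.2500,1.5000)
J_ω[:, 2] = z_2
entry J[3][2] = 0.8660

0.866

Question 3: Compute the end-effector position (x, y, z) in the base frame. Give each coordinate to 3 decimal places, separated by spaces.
after link 1: o_1 = (1.7321, 1.0000, 3.0000)
after link 2: o_2 = (2.2321, 0.1340, 6.0000)
after link 3: o_3 = (1.4821, 1.4330, 8.5981)

1.482 1.433 8.598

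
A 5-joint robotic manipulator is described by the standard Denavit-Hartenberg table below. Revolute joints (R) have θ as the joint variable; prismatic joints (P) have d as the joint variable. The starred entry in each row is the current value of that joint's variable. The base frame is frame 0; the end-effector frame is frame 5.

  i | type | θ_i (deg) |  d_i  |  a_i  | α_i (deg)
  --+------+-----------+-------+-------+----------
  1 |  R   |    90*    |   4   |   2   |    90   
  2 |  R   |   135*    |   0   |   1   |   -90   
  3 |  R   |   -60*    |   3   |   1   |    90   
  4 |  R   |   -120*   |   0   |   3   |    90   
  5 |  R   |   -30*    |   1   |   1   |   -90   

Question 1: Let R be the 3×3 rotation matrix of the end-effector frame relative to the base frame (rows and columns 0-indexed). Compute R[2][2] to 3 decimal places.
-0.313

End-effector z-axis (col 2 of R) = (0.2165,0.9249,-0.3125)
R[2][2] = -0.3125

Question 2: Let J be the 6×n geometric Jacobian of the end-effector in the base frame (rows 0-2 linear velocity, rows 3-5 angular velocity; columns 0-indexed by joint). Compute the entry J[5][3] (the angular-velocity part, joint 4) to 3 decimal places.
axis z_3 = (0.5000,0.6124,-0.6124); lever o_n−o_3 = (-2.6740,2.6973,1.3305)
cross product → J_v[:, 3] = (2.4665,0.9723,2.9862)
J_ω[:, 3] = z_3
entry J[5][3] = -0.6124

-0.612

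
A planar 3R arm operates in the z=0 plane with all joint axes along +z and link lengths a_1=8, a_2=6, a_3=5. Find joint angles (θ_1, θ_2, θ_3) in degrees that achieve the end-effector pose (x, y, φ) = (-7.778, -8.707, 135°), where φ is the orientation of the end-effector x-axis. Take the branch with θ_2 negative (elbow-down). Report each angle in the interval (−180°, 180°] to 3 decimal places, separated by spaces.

-89.998 -45.003 -89.999

wrist centre = target − a_3·(cos φ, sin φ) = (-4.2425, -12.2425)
cos θ_2 = (167.8782−8²−6²)/(2·8·6) = 0.7071; θ_2 = -45.0035° (elbow-down)
β = atan2(-12.2425,-4.2425) = -109.1130°; ψ = atan2(-4.2429,12.2424) = -19.1150°
θ_1 = β − ψ = -89.9980°
θ_3 = φ − θ_1 − θ_2 = -89.9986° (wrapped to (-180°,180°])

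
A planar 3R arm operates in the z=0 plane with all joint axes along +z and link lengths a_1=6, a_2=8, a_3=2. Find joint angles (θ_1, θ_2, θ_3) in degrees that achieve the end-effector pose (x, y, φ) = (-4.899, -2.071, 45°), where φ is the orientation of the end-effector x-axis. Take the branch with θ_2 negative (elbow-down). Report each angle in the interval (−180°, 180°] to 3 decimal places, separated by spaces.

wrist centre = target − a_3·(cos φ, sin φ) = (-6.3132, -3.4852)
cos θ_2 = (52.0034−6²−8²)/(2·6·8) = -0.5000; θ_2 = -119.9977° (elbow-down)
β = atan2(-3.4852,-6.3132) = -151.0991°; ψ = atan2(-6.9284,2.0003) = -73.8961°
θ_1 = β − ψ = -77.2030°
θ_3 = φ − θ_1 − θ_2 = -117.7993° (wrapped to (-180°,180°])

-77.203 -119.998 -117.799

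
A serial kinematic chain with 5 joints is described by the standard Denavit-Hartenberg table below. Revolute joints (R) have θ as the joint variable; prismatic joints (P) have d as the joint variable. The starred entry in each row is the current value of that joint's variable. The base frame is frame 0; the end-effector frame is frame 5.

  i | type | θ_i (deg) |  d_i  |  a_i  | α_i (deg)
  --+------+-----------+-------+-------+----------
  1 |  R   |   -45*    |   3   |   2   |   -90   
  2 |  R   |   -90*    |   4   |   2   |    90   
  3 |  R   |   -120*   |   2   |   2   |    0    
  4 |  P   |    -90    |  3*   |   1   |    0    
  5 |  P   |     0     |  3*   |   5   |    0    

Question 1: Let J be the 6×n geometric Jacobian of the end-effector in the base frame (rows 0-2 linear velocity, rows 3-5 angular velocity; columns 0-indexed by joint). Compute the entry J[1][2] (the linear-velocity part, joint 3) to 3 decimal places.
axis z_2 = (-0.7071,0.7071,0.0000); lever o_n−o_2 = (-4.7603,6.5534,-6.1962)
cross product → J_v[:, 2] = (-4.3813,-4.3813,-1.2679)
J_ω[:, 2] = z_2
entry J[1][2] = -4.3813

-4.381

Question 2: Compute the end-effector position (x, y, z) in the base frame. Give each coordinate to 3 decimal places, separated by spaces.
after link 1: o_1 = (1.4142, -1.4142, 3.0000)
after link 2: o_2 = (4.2426, 1.4142, 5.0000)
after link 3: o_3 = (1.6037, 1.6037, 4.0000)
after link 4: o_4 = (-0.1641, 4.0786, 3.1340)
after link 5: o_5 = (-0.5176, 7.9676, -1.1962)

-0.518 7.968 -1.196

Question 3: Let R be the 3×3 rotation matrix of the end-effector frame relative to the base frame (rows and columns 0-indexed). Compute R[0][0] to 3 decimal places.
0.354

End-effector x-axis (col 0 of R) = (0.3536,0.3536,-0.8660)
R[0][0] = 0.3536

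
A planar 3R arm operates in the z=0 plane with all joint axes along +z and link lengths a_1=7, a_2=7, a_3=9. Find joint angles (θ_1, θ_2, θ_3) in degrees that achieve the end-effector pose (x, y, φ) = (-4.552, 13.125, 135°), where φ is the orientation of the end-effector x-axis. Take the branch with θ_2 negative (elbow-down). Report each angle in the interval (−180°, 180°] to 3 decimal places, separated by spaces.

134.999 -120.003 120.004

wrist centre = target − a_3·(cos φ, sin φ) = (1.8120, 6.7610)
cos θ_2 = (48.9949−7²−7²)/(2·7·7) = -0.5001; θ_2 = -120.0035° (elbow-down)
β = atan2(6.7610,1.8120) = 74.9973°; ψ = atan2(-6.0620,3.4996) = -60.0017°
θ_1 = β − ψ = 134.9990°
θ_3 = φ − θ_1 − θ_2 = 120.0045° (wrapped to (-180°,180°])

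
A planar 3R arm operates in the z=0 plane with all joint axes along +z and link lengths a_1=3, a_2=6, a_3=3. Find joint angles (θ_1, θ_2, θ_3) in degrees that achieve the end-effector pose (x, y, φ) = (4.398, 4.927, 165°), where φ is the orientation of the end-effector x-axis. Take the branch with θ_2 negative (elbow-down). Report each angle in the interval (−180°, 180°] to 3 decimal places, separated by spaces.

59.997 -45.001 150.004

wrist centre = target − a_3·(cos φ, sin φ) = (7.2958, 4.1505)
cos θ_2 = (70.4554−3²−6²)/(2·3·6) = 0.7071; θ_2 = -45.0011° (elbow-down)
β = atan2(4.1505,7.2958) = 29.6354°; ψ = atan2(-4.2427,7.2426) = -30.3619°
θ_1 = β − ψ = 59.9973°
θ_3 = φ − θ_1 − θ_2 = 150.0037° (wrapped to (-180°,180°])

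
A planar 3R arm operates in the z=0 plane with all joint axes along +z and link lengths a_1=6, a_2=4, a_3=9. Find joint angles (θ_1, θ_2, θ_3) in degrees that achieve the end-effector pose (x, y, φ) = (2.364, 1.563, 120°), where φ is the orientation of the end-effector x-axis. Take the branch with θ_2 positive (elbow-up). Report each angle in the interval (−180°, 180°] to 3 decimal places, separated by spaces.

-59.997 44.997 134.999

wrist centre = target − a_3·(cos φ, sin φ) = (6.8640, -6.2312)
cos θ_2 = (85.9427−6²−4²)/(2·6·4) = 0.7071; θ_2 = 44.9973° (elbow-up)
β = atan2(-6.2312,6.8640) = -42.2336°; ψ = atan2(2.8283,8.8286) = 17.7633°
θ_1 = β − ψ = -59.9968°
θ_3 = φ − θ_1 − θ_2 = 134.9995° (wrapped to (-180°,180°])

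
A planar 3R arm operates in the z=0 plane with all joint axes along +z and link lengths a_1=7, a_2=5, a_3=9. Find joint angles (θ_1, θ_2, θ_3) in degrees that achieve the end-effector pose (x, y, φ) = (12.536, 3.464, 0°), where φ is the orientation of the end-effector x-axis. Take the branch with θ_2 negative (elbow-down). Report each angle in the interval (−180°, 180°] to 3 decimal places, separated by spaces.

89.992 -135.000 45.008

wrist centre = target − a_3·(cos φ, sin φ) = (3.5360, 3.4640)
cos θ_2 = (24.5026−7²−5²)/(2·7·5) = -0.7071; θ_2 = -134.9999° (elbow-down)
β = atan2(3.4640,3.5360) = 44.4107°; ψ = atan2(-3.5355,3.4645) = -45.5817°
θ_1 = β − ψ = 89.9924°
θ_3 = φ − θ_1 − θ_2 = 45.0076° (wrapped to (-180°,180°])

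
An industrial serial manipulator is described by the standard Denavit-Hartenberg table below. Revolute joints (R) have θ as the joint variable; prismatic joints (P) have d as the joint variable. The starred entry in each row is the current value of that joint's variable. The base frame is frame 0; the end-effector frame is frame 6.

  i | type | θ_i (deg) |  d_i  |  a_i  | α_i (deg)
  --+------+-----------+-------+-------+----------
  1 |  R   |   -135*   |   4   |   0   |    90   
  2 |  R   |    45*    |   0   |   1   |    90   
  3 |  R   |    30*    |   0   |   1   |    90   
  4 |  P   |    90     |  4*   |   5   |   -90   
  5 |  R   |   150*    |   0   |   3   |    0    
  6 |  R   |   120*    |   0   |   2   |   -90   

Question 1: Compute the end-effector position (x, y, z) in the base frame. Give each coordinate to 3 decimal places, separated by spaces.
-0.857 -5.661 5.212

after link 1: o_1 = (0.0000, 0.0000, 4.0000)
after link 2: o_2 = (-0.5000, -0.5000, 4.7071)
after link 3: o_3 = (-1.2866, -0.5795, 5.3195)
after link 4: o_4 = (-2.3371, -6.5289, 3.1982)
after link 5: o_5 = (-1.5816, -3.9364, 4.5049)
after link 6: o_6 = (-0.8569, -5.6611, 5.2121)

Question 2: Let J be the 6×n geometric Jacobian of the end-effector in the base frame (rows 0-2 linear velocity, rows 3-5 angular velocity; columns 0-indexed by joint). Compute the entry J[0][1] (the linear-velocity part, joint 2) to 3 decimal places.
0.857

axis z_1 = (-0.7071,0.7071,0.0000); lever o_n−o_1 = (-0.8569,-5.6611,1.2121)
cross product → J_v[:, 1] = (0.8571,0.8571,4.6089)
J_ω[:, 1] = z_1
entry J[0][1] = 0.8571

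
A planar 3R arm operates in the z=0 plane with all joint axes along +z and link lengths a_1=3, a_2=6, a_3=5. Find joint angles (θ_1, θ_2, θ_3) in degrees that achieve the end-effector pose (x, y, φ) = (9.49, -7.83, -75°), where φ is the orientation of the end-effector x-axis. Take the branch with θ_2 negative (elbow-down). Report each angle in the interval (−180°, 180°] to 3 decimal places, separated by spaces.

wrist centre = target − a_3·(cos φ, sin φ) = (8.1959, -3.0004)
cos θ_2 = (76.1751−3²−6²)/(2·3·6) = 0.8660; θ_2 = -30.0058° (elbow-down)
β = atan2(-3.0004,8.1959) = -20.1068°; ψ = atan2(-3.0005,8.1958) = -20.1079°
θ_1 = β − ψ = 0.0011°
θ_3 = φ − θ_1 − θ_2 = -44.9953° (wrapped to (-180°,180°])

0.001 -30.006 -44.995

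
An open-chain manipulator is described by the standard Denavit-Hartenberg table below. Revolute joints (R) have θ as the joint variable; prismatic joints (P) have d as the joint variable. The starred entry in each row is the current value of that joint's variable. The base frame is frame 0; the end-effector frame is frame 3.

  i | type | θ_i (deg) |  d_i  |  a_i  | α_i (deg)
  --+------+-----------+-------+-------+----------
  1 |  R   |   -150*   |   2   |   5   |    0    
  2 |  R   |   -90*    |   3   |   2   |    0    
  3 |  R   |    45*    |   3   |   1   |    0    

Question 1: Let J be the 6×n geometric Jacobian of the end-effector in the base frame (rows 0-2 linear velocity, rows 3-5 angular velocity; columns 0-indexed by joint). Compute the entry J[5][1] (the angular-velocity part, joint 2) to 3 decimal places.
axis z_1 = (0.0000,0.0000,1.0000); lever o_n−o_1 = (-1.9659,1.9909,6.0000)
cross product → J_v[:, 1] = (-1.9909,-1.9659,0.0000)
J_ω[:, 1] = z_1
entry J[5][1] = 1.0000

1.000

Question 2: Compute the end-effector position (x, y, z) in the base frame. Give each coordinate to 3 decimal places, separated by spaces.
-6.296 -0.509 8.000

after link 1: o_1 = (-4.3301, -2.5000, 2.0000)
after link 2: o_2 = (-5.3301, -0.7679, 5.0000)
after link 3: o_3 = (-6.2961, -0.5091, 8.0000)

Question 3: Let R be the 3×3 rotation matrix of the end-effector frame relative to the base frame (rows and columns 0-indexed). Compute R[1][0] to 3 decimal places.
0.259

End-effector x-axis (col 0 of R) = (-0.9659,0.2588,0.0000)
R[1][0] = 0.2588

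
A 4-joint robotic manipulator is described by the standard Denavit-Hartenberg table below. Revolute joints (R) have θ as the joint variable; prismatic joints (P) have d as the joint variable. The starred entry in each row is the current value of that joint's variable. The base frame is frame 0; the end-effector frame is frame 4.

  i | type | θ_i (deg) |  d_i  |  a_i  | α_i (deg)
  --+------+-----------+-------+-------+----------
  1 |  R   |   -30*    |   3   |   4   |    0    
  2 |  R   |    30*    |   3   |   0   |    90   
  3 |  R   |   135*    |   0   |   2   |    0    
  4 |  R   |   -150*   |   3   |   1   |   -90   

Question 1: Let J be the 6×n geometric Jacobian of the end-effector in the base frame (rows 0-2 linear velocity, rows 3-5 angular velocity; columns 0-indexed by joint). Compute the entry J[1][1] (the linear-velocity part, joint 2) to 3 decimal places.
axis z_1 = (0.0000,0.0000,1.0000); lever o_n−o_1 = (-0.4483,-3.0000,4.1554)
cross product → J_v[:, 1] = (3.0000,-0.4483,0.0000)
J_ω[:, 1] = z_1
entry J[1][1] = -0.4483

-0.448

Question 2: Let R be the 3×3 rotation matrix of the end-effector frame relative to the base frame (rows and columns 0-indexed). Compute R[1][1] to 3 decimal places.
End-effector y-axis (col 1 of R) = (0.0000,1.0000,-0.0000)
R[1][1] = 1.0000

1.000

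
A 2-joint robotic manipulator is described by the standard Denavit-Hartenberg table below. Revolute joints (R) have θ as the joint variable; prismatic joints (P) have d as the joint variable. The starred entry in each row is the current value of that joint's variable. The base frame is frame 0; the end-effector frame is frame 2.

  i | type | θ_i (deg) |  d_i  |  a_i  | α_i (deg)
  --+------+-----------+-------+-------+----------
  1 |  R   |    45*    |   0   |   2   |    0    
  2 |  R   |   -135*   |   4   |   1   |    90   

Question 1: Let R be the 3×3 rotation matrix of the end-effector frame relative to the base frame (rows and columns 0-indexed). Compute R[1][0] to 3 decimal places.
End-effector x-axis (col 0 of R) = (0.0000,-1.0000,0.0000)
R[1][0] = -1.0000

-1.000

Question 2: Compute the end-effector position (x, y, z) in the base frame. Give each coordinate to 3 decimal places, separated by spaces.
1.414 0.414 4.000

after link 1: o_1 = (1.4142, 1.4142, 0.0000)
after link 2: o_2 = (1.4142, 0.4142, 4.0000)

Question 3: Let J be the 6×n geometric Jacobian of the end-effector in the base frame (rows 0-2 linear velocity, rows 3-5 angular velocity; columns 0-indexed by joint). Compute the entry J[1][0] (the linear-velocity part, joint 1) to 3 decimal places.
axis z_0 = ẑ; lever o_n−o_0 = (1.4142,0.4142,4.0000)
cross product → J_v[:, 0] = (-0.4142,1.4142,0.0000)
J_ω[:, 0] = z_0
entry J[1][0] = 1.4142

1.414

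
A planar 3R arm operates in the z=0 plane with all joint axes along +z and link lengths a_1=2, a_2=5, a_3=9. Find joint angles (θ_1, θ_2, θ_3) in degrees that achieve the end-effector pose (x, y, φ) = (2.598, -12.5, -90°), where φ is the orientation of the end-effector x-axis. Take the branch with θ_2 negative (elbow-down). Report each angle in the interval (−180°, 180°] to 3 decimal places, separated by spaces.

wrist centre = target − a_3·(cos φ, sin φ) = (2.5980, -3.5000)
cos θ_2 = (18.9996−2²−5²)/(2·2·5) = -0.5000; θ_2 = -120.0013° (elbow-down)
β = atan2(-3.5000,2.5980) = -53.4140°; ψ = atan2(-4.3301,-0.5001) = -96.5882°
θ_1 = β − ψ = 43.1741°
θ_3 = φ − θ_1 − θ_2 = -13.1728° (wrapped to (-180°,180°])

43.174 -120.001 -13.173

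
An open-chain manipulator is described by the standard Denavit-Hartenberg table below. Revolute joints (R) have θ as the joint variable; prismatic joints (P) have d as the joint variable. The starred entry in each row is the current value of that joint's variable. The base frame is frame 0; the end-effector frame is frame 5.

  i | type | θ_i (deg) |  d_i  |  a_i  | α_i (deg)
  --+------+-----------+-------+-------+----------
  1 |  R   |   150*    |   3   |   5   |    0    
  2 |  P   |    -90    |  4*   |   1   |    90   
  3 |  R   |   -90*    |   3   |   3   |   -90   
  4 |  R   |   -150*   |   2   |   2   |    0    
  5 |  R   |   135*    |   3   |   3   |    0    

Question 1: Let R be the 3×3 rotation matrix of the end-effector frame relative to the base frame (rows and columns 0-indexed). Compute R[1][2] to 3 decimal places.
End-effector z-axis (col 2 of R) = (0.5000,0.8660,0.0000)
R[1][2] = 0.8660

0.866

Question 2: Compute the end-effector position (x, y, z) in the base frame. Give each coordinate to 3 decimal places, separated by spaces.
after link 1: o_1 = (-4.3301, 2.5000, 3.0000)
after link 2: o_2 = (-3.8301, 3.3660, 7.0000)
after link 3: o_3 = (-1.2321, 1.8660, 4.0000)
after link 4: o_4 = (0.6340, 3.0981, 5.7321)
after link 5: o_5 = (2.8064, 5.3079, 2.8343)

2.806 5.308 2.834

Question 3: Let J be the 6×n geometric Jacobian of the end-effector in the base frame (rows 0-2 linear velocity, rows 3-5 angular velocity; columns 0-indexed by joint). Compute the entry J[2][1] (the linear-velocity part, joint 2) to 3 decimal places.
1.000

prismatic axis z_1 = (0.0000,0.0000,1.0000)
J_v[:, 1] = z_1; J_ω[:, 1] = (0,0,0)
entry J[2][1] = 1.0000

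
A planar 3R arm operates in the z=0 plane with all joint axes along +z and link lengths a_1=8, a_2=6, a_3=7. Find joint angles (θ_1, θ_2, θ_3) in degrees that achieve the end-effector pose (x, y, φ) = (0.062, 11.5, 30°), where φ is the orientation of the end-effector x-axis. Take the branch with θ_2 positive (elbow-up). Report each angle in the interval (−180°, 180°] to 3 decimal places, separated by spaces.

90.001 89.999 -150.000

wrist centre = target − a_3·(cos φ, sin φ) = (-6.0002, 8.0000)
cos θ_2 = (100.0021−8²−6²)/(2·8·6) = 0.0000; θ_2 = 89.9987° (elbow-up)
β = atan2(8.0000,-6.0002) = 126.8707°; ψ = atan2(6.0000,8.0001) = 36.8694°
θ_1 = β − ψ = 90.0013°
θ_3 = φ − θ_1 − θ_2 = -150.0000° (wrapped to (-180°,180°])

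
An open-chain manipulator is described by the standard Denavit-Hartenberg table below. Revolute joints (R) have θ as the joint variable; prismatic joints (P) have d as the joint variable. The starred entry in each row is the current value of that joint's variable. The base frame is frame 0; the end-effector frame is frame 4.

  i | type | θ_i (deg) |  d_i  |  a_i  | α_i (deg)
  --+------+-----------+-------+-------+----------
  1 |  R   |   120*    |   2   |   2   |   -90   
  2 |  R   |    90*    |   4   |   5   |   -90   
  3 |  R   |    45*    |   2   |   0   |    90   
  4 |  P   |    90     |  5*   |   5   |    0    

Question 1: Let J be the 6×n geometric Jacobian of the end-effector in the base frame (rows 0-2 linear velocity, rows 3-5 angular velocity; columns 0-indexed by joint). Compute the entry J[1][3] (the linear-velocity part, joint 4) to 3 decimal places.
-0.354

prismatic axis z_3 = (-0.6124,-0.3536,-0.7071)
J_v[:, 3] = z_3; J_ω[:, 3] = (0,0,0)
entry J[1][3] = -0.3536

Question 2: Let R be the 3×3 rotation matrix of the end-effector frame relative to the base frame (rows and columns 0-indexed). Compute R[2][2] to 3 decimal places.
End-effector z-axis (col 2 of R) = (-0.6124,-0.3536,-0.7071)
R[2][2] = -0.7071

-0.707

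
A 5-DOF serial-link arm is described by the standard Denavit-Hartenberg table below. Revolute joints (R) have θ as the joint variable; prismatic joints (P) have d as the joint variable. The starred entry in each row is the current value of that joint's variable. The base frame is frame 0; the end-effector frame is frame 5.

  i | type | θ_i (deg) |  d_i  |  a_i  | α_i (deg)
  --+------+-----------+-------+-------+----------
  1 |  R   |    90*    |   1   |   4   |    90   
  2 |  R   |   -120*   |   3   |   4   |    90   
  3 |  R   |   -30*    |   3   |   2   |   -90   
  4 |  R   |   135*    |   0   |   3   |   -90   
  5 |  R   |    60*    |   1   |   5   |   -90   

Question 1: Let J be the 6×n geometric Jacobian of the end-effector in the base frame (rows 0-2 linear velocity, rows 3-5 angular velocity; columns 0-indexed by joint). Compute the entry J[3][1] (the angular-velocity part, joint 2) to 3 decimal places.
axis z_1 = (1.0000,-0.0000,0.0000); lever o_n−o_1 = (0.5481,0.3643,0.2671)
cross product → J_v[:, 1] = (-0.0000,-0.2671,0.3643)
J_ω[:, 1] = z_1
entry J[3][1] = 1.0000

1.000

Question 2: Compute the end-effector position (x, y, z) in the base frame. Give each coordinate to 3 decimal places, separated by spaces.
0.548 4.364 1.267

after link 1: o_1 = (0.0000, 4.0000, 1.0000)
after link 2: o_2 = (3.0000, 2.0000, -2.4641)
after link 3: o_3 = (2.0000, -1.4641, -2.4641)
after link 4: o_4 = (3.0607, 1.2916, -1.9338)
after link 5: o_5 = (0.5481, 4.3643, 1.2671)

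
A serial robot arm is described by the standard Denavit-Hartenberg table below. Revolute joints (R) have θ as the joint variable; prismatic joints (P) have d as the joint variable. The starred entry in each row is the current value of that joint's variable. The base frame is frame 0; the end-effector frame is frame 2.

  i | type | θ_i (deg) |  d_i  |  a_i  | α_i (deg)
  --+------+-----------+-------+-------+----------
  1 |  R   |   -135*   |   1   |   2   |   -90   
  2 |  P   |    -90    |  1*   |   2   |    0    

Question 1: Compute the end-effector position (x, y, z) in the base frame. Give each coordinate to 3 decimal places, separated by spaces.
after link 1: o_1 = (-1.4142, -1.4142, 1.0000)
after link 2: o_2 = (-0.7071, -2.1213, 3.0000)

-0.707 -2.121 3.000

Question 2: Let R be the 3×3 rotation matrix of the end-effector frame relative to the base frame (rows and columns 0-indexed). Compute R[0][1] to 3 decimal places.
End-effector y-axis (col 1 of R) = (-0.7071,-0.7071,-0.0000)
R[0][1] = -0.7071

-0.707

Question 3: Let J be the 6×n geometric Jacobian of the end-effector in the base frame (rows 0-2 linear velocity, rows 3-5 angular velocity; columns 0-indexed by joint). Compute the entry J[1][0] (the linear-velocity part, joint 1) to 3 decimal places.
-0.707

axis z_0 = ẑ; lever o_n−o_0 = (-0.7071,-2.1213,3.0000)
cross product → J_v[:, 0] = (2.1213,-0.7071,0.0000)
J_ω[:, 0] = z_0
entry J[1][0] = -0.7071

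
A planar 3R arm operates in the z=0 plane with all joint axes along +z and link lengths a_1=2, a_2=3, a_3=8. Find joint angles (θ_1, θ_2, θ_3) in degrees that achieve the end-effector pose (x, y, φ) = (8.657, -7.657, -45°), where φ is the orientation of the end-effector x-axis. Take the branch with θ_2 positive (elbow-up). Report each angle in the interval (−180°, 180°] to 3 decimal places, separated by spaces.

-89.996 89.993 -44.997

wrist centre = target − a_3·(cos φ, sin φ) = (3.0001, -2.0001)
cos θ_2 = (13.0015−2²−3²)/(2·2·3) = 0.0001; θ_2 = 89.9930° (elbow-up)
β = atan2(-2.0001,3.0001) = -33.6907°; ψ = atan2(3.0000,2.0004) = 56.3051°
θ_1 = β − ψ = -89.9958°
θ_3 = φ − θ_1 − θ_2 = -44.9972° (wrapped to (-180°,180°])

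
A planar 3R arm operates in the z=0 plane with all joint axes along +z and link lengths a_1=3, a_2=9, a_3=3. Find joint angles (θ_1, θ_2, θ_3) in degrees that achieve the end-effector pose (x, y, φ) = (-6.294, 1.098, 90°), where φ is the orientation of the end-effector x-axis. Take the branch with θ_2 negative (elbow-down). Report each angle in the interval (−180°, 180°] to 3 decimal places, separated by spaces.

-26.365 -150.005 -93.629

wrist centre = target − a_3·(cos φ, sin φ) = (-6.2940, -1.9020)
cos θ_2 = (43.2320−3²−9²)/(2·3·9) = -0.8661; θ_2 = -150.0055° (elbow-down)
β = atan2(-1.9020,-6.2940) = -163.1856°; ψ = atan2(-4.4993,-4.7947) = -136.8205°
θ_1 = β − ψ = -26.3650°
θ_3 = φ − θ_1 − θ_2 = -93.6295° (wrapped to (-180°,180°])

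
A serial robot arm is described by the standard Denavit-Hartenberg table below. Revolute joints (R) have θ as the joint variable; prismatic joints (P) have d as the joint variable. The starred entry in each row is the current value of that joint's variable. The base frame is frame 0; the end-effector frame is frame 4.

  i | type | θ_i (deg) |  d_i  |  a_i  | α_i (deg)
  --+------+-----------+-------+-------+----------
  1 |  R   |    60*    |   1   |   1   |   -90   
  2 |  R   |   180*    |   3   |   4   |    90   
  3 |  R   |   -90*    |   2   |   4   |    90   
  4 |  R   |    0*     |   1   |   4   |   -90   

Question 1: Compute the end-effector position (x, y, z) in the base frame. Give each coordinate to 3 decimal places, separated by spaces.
after link 1: o_1 = (0.5000, 0.8660, 1.0000)
after link 2: o_2 = (-4.0981, -1.0981, 1.0000)
after link 3: o_3 = (-0.6340, -3.0981, -1.0000)
after link 4: o_4 = (3.3301, -4.2321, -1.0000)

3.330 -4.232 -1.000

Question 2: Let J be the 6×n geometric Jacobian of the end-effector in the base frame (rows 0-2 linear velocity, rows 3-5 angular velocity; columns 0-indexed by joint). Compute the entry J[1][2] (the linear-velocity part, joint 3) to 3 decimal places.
axis z_2 = (-0.0000,0.0000,-1.0000); lever o_n−o_2 = (7.4282,-3.1340,-2.0000)
cross product → J_v[:, 2] = (-3.1340,-7.4282,-0.0000)
J_ω[:, 2] = z_2
entry J[1][2] = -7.4282

-7.428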